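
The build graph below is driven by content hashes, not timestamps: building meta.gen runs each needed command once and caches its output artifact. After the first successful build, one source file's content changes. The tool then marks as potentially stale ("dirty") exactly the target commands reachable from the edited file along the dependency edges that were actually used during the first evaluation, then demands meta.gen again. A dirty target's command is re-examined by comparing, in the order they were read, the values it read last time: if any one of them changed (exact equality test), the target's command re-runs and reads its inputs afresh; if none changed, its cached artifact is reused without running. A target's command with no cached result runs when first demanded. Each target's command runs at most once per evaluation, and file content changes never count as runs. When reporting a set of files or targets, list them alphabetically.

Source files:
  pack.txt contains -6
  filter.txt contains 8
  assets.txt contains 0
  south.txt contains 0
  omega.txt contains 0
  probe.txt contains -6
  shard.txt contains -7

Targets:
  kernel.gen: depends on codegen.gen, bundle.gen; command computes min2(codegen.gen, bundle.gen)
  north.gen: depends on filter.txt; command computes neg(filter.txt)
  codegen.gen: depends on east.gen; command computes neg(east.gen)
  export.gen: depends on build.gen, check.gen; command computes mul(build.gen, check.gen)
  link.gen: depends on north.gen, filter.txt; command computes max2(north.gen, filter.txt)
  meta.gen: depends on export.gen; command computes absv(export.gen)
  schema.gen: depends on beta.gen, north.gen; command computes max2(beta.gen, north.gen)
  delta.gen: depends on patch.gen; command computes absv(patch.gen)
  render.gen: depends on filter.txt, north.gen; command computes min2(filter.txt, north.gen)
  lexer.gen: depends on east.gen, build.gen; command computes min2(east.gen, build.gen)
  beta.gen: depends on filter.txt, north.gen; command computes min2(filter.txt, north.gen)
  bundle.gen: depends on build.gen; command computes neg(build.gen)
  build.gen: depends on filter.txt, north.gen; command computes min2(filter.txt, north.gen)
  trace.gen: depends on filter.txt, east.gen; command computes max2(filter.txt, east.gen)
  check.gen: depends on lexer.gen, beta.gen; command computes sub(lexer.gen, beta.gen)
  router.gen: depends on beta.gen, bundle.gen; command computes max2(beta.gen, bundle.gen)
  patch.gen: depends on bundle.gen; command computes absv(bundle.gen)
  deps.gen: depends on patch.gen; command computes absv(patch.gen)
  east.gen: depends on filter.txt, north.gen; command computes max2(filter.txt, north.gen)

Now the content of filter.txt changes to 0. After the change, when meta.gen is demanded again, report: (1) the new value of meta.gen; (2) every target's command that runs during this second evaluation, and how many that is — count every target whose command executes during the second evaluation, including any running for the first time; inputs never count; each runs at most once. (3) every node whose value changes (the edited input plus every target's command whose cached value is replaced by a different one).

meta.gen now evaluates to 0.
Run set: beta.gen, build.gen, check.gen, east.gen, export.gen, lexer.gen, north.gen (7 run).
Changed values: beta.gen, build.gen, east.gen, filter.txt, lexer.gen, north.gen.
The important point: at meta.gen every value read last time is unchanged, so the dirty flag clears without a run.

Initial pass — values computed on the first demand:
  north.gen = neg(8) = -8
  beta.gen = min2(8, -8) = -8
  build.gen = min2(8, -8) = -8
  east.gen = max2(8, -8) = 8
  lexer.gen = min2(8, -8) = -8
  check.gen = sub(-8, -8) = 0
  export.gen = mul(-8, 0) = 0
  meta.gen = absv(0) = 0

Second demand — change propagation:
  north.gen: re-runs because filter.txt 8->0; new result 0.
  beta.gen: re-runs because filter.txt 8->0; north.gen -8->0; new result 0.
  build.gen: re-runs because filter.txt 8->0; north.gen -8->0; new result 0.
  east.gen: re-runs because filter.txt 8->0; north.gen -8->0; new result 0.
  lexer.gen: re-runs because east.gen 8->0; build.gen -8->0; new result 0.
  check.gen: re-runs because lexer.gen -8->0; beta.gen -8->0; new result 0 (unchanged).
  export.gen: re-runs because build.gen -8->0; new result 0 (unchanged).
  meta.gen: re-examined; everything it read last time is the same (export.gen unchanged) — cache 0 kept, no run.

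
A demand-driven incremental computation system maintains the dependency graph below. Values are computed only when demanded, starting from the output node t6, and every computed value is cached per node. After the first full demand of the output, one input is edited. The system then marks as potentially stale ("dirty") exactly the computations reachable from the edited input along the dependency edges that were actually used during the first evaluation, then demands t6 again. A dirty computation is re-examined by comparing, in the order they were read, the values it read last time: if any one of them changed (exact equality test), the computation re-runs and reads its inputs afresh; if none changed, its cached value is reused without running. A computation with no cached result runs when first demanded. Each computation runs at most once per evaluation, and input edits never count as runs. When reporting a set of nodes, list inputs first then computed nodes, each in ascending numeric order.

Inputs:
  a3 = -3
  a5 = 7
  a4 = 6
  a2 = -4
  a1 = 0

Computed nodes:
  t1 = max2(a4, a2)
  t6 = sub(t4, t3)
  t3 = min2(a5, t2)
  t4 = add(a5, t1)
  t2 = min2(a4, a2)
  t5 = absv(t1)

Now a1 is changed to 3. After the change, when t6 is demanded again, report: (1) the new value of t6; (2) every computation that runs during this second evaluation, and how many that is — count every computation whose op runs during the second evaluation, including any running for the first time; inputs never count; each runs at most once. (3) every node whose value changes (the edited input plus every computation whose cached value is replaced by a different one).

New value of t6: 17.
Computations that run: none — 0 in total.
Values that change: a1.
Key observation: a1 is never demanded by the output, so the edit triggers no recomputation at all.

First evaluation (everything demanded from the output):
  t1 = max2(6, -4) = 6
  t2 = min2(6, -4) = -4
  t3 = min2(7, -4) = -4
  t4 = add(7, 6) = 13
  t6 = sub(13, -4) = 17

Propagation after the edit:
  a1 feeds no computation that the output demands — nothing is marked dirty and nothing runs.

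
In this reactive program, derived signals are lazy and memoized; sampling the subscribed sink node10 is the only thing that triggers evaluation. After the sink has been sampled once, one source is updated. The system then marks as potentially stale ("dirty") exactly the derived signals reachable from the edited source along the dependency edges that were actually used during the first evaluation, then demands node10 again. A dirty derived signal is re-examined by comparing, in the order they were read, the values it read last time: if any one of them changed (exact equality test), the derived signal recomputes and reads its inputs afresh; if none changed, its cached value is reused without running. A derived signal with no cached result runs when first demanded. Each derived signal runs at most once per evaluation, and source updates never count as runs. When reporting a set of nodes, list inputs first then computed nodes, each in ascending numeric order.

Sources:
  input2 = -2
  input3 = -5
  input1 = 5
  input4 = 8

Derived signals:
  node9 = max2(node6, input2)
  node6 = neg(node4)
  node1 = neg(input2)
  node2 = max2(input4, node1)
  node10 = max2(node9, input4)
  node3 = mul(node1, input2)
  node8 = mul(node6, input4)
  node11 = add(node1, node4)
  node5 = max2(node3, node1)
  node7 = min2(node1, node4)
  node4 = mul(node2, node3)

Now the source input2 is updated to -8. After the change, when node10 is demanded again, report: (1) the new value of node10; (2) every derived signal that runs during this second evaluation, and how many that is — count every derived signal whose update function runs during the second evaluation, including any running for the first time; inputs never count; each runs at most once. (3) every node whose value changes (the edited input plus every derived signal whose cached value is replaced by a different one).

Demanding node10 again yields 512.
7 derived signals run: node1, node2, node3, node4, node6, node9, node10.
The nodes whose values change: input2, node1, node3, node4, node6, node9, node10.

First demand of the output computes:
  node1 = neg(-2) = 2
  node2 = max2(8, 2) = 8
  node3 = mul(2, -2) = -4
  node4 = mul(8, -4) = -32
  node6 = neg(-32) = 32
  node9 = max2(32, -2) = 32
  node10 = max2(32, 8) = 32

After the edit, cleaning proceeds:
  node1: a read changed (input2 -2->-8) — executes, giving 8.
  node2: a read changed (node1 2->8) — executes, giving 8 — identical to its old value.
  node3: a read changed (node1 2->8; input2 -2->-8) — executes, giving -64.
  node4: a read changed (node3 -4->-64) — executes, giving -512.
  node6: a read changed (node4 -32->-512) — executes, giving 512.
  node9: a read changed (node6 32->512; input2 -2->-8) — executes, giving 512.
  node10: a read changed (node9 32->512) — executes, giving 512.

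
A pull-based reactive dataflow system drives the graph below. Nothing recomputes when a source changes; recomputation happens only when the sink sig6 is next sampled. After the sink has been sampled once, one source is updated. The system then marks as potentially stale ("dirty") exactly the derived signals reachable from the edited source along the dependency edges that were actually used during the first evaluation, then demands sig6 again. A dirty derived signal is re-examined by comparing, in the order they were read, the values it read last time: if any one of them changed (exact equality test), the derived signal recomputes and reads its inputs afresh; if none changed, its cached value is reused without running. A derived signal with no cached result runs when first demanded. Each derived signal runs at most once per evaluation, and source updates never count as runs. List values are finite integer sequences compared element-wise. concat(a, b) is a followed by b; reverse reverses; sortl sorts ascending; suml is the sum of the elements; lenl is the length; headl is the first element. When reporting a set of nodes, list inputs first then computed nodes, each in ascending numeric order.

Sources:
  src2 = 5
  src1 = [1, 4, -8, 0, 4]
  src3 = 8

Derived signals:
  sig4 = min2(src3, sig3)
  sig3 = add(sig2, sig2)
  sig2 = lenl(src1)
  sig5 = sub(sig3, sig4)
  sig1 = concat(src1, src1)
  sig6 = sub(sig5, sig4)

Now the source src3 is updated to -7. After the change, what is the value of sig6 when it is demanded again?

New value of sig6: 24.

First evaluation (everything demanded from the output):
  sig2 = lenl([1, 4, -8, 0, 4]) = 5
  sig3 = add(5, 5) = 10
  sig4 = min2(8, 10) = 8
  sig5 = sub(10, 8) = 2
  sig6 = sub(2, 8) = -6

Propagation after the edit:
  sig4: runs — src3 8->-7; result -7.
  sig5: runs — sig4 8->-7; result 17.
  sig6: runs — sig5 2->17; sig4 8->-7; result 24.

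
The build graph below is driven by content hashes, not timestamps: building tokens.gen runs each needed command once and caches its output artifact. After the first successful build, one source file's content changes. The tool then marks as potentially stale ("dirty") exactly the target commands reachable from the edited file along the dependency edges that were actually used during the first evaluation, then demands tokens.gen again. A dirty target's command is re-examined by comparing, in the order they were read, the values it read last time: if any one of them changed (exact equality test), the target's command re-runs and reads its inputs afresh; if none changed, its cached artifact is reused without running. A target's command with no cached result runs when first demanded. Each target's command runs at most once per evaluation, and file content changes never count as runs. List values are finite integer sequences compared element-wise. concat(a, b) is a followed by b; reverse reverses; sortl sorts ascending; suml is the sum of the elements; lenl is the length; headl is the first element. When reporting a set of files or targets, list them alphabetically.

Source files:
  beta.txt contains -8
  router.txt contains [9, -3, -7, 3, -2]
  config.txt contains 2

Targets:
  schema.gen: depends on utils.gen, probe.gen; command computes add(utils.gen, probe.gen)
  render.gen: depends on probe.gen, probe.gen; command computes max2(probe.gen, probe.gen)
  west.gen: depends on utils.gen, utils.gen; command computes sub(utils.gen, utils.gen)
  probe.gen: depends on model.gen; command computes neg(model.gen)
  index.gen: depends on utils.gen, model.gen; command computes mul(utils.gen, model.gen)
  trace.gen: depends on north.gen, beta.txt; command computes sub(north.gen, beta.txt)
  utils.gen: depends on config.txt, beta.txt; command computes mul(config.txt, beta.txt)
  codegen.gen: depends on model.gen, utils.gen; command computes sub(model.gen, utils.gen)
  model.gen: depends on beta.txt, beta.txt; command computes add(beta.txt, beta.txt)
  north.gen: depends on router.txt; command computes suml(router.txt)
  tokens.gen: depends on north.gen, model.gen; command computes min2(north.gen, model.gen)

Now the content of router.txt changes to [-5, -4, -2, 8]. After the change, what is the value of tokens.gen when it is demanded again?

Initial pass — values computed on the first demand:
  model.gen = add(-8, -8) = -16
  north.gen = suml([9, -3, -7, 3, -2]) = 0
  tokens.gen = min2(0, -16) = -16

Second demand — change propagation:
  north.gen: re-runs because router.txt [9, -3, -7, 3, -2]->[-5, -4, -2, 8]; new result -3.
  tokens.gen: re-runs because north.gen 0->-3; new result -16 (unchanged).

tokens.gen now evaluates to -16.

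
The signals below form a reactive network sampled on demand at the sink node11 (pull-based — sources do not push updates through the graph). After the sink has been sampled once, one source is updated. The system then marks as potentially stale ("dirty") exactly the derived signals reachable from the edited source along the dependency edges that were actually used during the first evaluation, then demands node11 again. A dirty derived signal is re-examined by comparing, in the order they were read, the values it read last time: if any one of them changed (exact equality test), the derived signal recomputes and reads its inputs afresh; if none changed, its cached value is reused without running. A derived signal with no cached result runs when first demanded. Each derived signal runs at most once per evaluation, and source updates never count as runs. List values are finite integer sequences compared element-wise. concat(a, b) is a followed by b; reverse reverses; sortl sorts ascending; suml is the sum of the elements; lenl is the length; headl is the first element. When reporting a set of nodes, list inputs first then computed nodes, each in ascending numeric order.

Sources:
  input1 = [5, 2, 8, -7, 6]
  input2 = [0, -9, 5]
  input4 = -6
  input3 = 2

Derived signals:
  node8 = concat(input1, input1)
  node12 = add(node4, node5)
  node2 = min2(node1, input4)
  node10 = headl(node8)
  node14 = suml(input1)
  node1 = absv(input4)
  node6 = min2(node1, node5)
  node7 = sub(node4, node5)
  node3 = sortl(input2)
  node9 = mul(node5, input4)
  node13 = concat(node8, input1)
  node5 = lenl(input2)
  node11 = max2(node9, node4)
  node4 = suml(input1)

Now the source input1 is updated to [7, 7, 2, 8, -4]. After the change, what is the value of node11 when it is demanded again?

Initial pass — values computed on the first demand:
  node4 = suml([5, 2, 8, -7, 6]) = 14
  node5 = lenl([0, -9, 5]) = 3
  node9 = mul(3, -6) = -18
  node11 = max2(-18, 14) = 14

Second demand — change propagation:
  node4: re-runs because input1 [5, 2, 8, -7, 6]->[7, 7, 2, 8, -4]; new result 20.
  node11: re-runs because node4 14->20; new result 20.

node11 now evaluates to 20.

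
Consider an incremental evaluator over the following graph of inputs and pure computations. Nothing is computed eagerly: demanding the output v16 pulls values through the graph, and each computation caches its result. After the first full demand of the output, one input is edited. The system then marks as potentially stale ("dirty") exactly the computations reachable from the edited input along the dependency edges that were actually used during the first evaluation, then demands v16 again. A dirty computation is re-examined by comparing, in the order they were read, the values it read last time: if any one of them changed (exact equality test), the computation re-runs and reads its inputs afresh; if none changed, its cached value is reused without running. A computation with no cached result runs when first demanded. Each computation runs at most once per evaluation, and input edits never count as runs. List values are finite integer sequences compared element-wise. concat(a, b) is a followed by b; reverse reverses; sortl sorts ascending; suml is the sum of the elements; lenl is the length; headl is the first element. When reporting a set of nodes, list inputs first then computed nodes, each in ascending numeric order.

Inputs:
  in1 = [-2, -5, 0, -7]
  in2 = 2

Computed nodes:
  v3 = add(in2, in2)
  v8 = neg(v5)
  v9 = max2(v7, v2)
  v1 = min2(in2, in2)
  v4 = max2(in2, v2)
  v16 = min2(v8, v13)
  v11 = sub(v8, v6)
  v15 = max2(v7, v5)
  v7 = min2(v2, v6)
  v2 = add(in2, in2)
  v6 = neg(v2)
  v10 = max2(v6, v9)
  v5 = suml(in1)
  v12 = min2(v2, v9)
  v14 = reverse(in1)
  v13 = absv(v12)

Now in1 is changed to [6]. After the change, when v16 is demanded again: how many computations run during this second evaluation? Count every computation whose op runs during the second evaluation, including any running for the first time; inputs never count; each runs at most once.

Initial pass — values computed on the first demand:
  v2 = add(2, 2) = 4
  v5 = suml([-2, -5, 0, -7]) = -14
  v6 = neg(4) = -4
  v7 = min2(4, -4) = -4
  v8 = neg(-14) = 14
  v9 = max2(-4, 4) = 4
  v12 = min2(4, 4) = 4
  v13 = absv(4) = 4
  v16 = min2(14, 4) = 4

Second demand — change propagation:
  v5: re-runs because in1 [-2, -5, 0, -7]->[6]; new result 6.
  v8: re-runs because v5 -14->6; new result -6.
  v16: re-runs because v8 14->-6; new result -6.

Run set: v5, v8, v16 (3 run).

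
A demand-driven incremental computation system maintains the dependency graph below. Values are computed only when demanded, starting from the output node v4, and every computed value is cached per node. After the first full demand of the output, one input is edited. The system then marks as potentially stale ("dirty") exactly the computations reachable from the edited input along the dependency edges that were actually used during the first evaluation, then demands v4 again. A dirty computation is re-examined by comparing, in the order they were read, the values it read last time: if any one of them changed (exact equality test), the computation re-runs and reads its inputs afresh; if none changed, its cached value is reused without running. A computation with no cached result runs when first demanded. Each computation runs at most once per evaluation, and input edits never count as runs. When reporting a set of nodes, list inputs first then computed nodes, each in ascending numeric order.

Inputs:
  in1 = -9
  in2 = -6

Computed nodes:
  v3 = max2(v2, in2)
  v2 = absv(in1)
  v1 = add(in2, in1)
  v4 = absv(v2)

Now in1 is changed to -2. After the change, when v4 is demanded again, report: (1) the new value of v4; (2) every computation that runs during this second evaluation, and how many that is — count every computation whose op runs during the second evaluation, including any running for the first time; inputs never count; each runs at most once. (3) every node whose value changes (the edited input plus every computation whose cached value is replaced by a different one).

New value of v4: 2.
Computations that run: v2, v4 — 2 in total.
Values that change: in1, v2, v4.

First evaluation (everything demanded from the output):
  v2 = absv(-9) = 9
  v4 = absv(9) = 9

Propagation after the edit:
  v2: runs — in1 -9->-2; result 2.
  v4: runs — v2 9->2; result 2.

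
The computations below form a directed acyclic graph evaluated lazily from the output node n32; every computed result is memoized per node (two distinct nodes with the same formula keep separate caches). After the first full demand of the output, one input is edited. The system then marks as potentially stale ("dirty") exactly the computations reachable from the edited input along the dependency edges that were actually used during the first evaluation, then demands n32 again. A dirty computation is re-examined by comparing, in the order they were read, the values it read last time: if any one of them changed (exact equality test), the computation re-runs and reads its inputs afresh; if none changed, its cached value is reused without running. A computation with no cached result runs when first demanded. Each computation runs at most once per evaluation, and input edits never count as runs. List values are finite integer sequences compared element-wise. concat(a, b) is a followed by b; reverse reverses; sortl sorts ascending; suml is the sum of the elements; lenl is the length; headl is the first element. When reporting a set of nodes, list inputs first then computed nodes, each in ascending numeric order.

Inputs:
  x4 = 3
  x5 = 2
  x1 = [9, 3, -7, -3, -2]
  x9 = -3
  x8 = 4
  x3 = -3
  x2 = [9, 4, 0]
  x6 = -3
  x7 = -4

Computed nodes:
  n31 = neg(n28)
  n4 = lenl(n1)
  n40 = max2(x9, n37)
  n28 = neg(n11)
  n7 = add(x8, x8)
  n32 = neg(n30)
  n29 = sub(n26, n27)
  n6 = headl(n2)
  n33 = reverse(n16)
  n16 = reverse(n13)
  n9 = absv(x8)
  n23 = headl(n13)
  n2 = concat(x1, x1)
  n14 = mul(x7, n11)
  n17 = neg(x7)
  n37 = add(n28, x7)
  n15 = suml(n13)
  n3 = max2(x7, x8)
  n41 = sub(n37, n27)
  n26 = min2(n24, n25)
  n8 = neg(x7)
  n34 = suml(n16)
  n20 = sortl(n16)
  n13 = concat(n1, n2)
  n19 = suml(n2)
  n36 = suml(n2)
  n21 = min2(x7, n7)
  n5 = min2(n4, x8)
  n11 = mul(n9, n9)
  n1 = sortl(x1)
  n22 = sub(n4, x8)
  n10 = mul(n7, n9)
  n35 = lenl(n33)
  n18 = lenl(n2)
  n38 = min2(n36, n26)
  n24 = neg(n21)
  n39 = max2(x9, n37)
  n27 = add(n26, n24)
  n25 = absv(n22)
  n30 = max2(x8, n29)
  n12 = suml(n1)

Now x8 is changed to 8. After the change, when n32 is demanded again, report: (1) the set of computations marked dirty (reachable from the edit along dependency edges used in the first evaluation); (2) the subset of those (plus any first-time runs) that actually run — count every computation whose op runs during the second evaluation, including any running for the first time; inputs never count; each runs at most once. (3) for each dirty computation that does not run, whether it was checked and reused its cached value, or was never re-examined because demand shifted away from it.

The edit dirties: n7, n21, n22, n24, n25, n26, n27, n29, n30, n32.
9 computations run: n7, n21, n22, n25, n26, n27, n29, n30, n32.
Cache hits after checking: n24.
Note where the cutoff bites: n24 is checked, finds nothing changed, and keeps its cache.

First demand of the output computes:
  n1 = sortl([9, 3, -7, -3, -2]) = [-7, -3, -2, 3, 9]
  n4 = lenl([-7, -3, -2, 3, 9]) = 5
  n7 = add(4, 4) = 8
  n21 = min2(-4, 8) = -4
  n22 = sub(5, 4) = 1
  n24 = neg(-4) = 4
  n25 = absv(1) = 1
  n26 = min2(4, 1) = 1
  n27 = add(1, 4) = 5
  n29 = sub(1, 5) = -4
  n30 = max2(4, -4) = 4
  n32 = neg(4) = -4

After the edit, cleaning proceeds:
  n7: a read changed (x8 4->8; x8 4->8) — executes, giving 16.
  n21: a read changed (n7 8->16) — executes, giving -4 — identical to its old value.
  n22: a read changed (x8 4->8) — executes, giving -3.
  n24: dirty, but its reads are unchanged (n21 unchanged); cached 4 stands.
  n25: a read changed (n22 1->-3) — executes, giving 3.
  n26: a read changed (n25 1->3) — executes, giving 3.
  n27: a read changed (n26 1->3) — executes, giving 7.
  n29: a read changed (n26 1->3; n27 5->7) — executes, giving -4 — identical to its old value.
  n30: a read changed (x8 4->8) — executes, giving 8.
  n32: a read changed (n30 4->8) — executes, giving -8.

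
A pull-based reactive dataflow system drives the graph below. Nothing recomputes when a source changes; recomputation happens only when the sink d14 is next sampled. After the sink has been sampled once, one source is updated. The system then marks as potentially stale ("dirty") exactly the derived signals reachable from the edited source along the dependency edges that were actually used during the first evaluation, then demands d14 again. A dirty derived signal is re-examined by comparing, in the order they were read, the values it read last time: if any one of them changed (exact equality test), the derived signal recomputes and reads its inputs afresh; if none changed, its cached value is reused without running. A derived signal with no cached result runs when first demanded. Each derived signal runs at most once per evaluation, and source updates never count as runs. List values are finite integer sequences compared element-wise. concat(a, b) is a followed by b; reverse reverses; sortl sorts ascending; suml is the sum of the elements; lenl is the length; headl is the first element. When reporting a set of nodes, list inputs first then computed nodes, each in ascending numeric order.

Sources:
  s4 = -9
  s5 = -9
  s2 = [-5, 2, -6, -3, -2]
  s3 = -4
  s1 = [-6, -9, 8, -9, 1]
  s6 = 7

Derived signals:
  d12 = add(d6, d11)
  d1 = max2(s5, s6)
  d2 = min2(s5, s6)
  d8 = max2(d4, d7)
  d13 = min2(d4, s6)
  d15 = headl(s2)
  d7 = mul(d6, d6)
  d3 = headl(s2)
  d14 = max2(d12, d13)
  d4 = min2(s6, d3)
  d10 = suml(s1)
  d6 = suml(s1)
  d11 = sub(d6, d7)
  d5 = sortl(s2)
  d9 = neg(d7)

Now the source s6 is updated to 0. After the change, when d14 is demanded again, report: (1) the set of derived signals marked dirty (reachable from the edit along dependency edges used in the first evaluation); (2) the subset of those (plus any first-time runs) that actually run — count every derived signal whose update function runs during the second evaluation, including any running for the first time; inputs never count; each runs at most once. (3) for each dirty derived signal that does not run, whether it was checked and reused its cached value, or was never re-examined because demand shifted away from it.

Marked dirty: d4, d13, d14.
Derived signals that run: d4, d13 — 2 in total.
Checked but reused from cache: d14.
Key observation: the cutoff stops propagation at d14 — its inputs' values are unchanged, so it reuses its cache.

First evaluation (everything demanded from the output):
  d3 = headl([-5, 2, -6, -3, -2]) = -5
  d4 = min2(7, -5) = -5
  d6 = suml([-6, -9, 8, -9, 1]) = -15
  d7 = mul(-15, -15) = 225
  d11 = sub(-15, 225) = -240
  d12 = add(-15, -240) = -255
  d13 = min2(-5, 7) = -5
  d14 = max2(-255, -5) = -5

Propagation after the edit:
  d4: runs — s6 7->0; result -5 (same value as before).
  d13: runs — s6 7->0; result -5 (same value as before).
  d14: checked — values it read are unchanged (d12 unchanged, d13 unchanged); reused cached -5 without running.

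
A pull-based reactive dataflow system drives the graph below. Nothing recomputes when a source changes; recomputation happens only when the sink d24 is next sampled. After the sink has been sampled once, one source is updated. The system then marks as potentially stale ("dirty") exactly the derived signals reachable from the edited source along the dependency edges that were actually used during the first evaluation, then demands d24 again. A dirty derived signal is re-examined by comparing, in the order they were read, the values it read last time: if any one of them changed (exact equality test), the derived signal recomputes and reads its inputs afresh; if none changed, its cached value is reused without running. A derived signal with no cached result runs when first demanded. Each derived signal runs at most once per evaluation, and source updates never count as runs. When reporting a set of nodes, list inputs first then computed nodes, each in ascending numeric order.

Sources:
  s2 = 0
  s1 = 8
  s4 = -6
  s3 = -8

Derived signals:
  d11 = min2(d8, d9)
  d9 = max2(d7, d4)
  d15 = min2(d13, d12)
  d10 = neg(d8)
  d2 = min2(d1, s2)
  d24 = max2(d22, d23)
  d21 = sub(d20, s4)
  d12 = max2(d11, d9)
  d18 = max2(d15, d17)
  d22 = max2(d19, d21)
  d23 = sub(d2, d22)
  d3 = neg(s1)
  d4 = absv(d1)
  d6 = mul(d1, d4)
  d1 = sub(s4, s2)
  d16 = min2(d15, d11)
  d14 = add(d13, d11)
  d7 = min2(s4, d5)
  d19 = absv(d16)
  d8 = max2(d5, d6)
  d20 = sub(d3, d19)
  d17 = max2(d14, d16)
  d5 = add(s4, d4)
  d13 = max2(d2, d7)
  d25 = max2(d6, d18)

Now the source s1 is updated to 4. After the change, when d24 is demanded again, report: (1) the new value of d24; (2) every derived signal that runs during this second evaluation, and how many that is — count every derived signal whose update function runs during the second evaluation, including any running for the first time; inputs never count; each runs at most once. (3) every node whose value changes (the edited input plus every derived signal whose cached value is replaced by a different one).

First evaluation (everything demanded from the output):
  d1 = sub(-6, 0) = -6
  d2 = min2(-6, 0) = -6
  d3 = neg(8) = -8
  d4 = absv(-6) = 6
  d5 = add(-6, 6) = 0
  d6 = mul(-6, 6) = -36
  d7 = min2(-6, 0) = -6
  d8 = max2(0, -36) = 0
  d9 = max2(-6, 6) = 6
  d11 = min2(0, 6) = 0
  d12 = max2(0, 6) = 6
  d13 = max2(-6, -6) = -6
  d15 = min2(-6, 6) = -6
  d16 = min2(-6, 0) = -6
  d19 = absv(-6) = 6
  d20 = sub(-8, 6) = -14
  d21 = sub(-14, -6) = -8
  d22 = max2(6, -8) = 6
  d23 = sub(-6, 6) = -12
  d24 = max2(6, -12) = 6

Propagation after the edit:
  d3: runs — s1 8->4; result -4.
  d20: runs — d3 -8->-4; result -10.
  d21: runs — d20 -14->-10; result -4.
  d22: runs — d21 -8->-4; result 6 (same value as before).
  d23: checked — values it read are unchanged (d2 unchanged, d22 unchanged); reused cached -12 without running.
  d24: checked — values it read are unchanged (d22 unchanged, d23 unchanged); reused cached 6 without running.

Key observation: the change is absorbed at d22 — it re-runs but produces the same value, and the output's value is unchanged.

New value of d24: 6.
Derived signals that run: d3, d20, d21, d22 — 4 in total.
Values that change: s1, d3, d20, d21.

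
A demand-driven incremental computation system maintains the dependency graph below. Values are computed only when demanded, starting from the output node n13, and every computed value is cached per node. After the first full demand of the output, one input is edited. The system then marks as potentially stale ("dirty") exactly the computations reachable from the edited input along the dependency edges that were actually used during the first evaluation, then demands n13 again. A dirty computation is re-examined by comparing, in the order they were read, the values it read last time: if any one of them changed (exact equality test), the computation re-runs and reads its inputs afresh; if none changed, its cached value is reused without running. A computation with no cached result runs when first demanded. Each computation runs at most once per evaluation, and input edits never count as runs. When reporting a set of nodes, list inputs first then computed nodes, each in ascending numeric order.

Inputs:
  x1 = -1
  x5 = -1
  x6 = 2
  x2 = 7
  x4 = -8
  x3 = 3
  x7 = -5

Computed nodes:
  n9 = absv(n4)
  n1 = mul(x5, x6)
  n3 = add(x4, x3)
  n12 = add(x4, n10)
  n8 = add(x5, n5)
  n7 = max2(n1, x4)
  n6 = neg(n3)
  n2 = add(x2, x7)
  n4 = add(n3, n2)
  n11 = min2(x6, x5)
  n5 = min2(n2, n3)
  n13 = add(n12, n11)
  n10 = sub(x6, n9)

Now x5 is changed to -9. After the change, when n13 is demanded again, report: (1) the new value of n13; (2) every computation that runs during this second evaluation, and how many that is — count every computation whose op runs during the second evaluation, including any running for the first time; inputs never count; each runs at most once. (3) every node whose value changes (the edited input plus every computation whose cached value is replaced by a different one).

First evaluation (everything demanded from the output):
  n2 = add(7, -5) = 2
  n3 = add(-8, 3) = -5
  n4 = add(-5, 2) = -3
  n9 = absv(-3) = 3
  n10 = sub(2, 3) = -1
  n11 = min2(2, -1) = -1
  n12 = add(-8, -1) = -9
  n13 = add(-9, -1) = -10

Propagation after the edit:
  n11: runs — x5 -1->-9; result -9.
  n13: runs — n11 -1->-9; result -18.

New value of n13: -18.
Computations that run: n11, n13 — 2 in total.
Values that change: x5, n11, n13.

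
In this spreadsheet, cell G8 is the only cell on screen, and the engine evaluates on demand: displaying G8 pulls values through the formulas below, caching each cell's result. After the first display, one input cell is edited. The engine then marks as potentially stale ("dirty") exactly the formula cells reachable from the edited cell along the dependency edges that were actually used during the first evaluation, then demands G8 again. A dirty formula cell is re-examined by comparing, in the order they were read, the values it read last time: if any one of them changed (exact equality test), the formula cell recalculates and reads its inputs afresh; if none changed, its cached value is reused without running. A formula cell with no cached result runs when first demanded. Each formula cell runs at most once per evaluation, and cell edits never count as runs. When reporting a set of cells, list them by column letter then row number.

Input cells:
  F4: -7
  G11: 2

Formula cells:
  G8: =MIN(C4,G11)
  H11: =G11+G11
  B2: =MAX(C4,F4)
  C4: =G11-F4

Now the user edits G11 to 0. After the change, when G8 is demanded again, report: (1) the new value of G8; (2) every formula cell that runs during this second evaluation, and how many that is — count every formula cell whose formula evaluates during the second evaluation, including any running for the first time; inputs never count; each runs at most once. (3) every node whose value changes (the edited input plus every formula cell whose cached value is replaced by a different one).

Initial pass — values computed on the first demand:
  C4 = 2 - -7 = 9
  G8 = MIN(9, 2) = 2

Second demand — change propagation:
  C4: re-runs because G11 2->0; new result 7.
  G8: re-runs because C4 9->7; G11 2->0; new result 0.

G8 now evaluates to 0.
Run set: C4, G8 (2 run).
Changed values: C4, G8, G11.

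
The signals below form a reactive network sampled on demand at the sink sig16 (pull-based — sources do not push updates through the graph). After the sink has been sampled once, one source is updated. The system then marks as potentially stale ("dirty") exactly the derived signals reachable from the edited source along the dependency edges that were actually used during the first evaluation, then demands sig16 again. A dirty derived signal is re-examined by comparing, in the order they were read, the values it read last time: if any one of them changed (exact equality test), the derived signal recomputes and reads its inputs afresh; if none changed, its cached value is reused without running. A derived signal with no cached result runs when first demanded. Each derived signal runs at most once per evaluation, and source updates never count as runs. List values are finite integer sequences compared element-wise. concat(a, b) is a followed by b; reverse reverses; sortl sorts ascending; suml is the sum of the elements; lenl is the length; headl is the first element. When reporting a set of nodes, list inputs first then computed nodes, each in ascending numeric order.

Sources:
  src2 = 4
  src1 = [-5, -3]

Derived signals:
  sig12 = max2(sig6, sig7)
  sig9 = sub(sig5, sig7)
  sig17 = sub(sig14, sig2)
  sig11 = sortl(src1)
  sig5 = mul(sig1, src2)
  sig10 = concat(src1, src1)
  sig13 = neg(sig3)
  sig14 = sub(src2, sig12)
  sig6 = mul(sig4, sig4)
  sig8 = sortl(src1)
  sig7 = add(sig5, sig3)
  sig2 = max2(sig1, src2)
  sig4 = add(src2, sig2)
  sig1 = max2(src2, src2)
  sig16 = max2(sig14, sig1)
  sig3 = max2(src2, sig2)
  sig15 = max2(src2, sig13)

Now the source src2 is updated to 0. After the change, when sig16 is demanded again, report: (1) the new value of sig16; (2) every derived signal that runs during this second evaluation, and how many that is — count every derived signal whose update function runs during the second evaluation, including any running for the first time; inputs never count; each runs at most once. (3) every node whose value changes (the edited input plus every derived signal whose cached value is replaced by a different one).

Initial pass — values computed on the first demand:
  sig1 = max2(4, 4) = 4
  sig2 = max2(4, 4) = 4
  sig3 = max2(4, 4) = 4
  sig4 = add(4, 4) = 8
  sig5 = mul(4, 4) = 16
  sig6 = mul(8, 8) = 64
  sig7 = add(16, 4) = 20
  sig12 = max2(64, 20) = 64
  sig14 = sub(4, 64) = -60
  sig16 = max2(-60, 4) = 4

Second demand — change propagation:
  sig1: re-runs because src2 4->0; src2 4->0; new result 0.
  sig2: re-runs because sig1 4->0; src2 4->0; new result 0.
  sig3: re-runs because src2 4->0; sig2 4->0; new result 0.
  sig4: re-runs because src2 4->0; sig2 4->0; new result 0.
  sig5: re-runs because sig1 4->0; src2 4->0; new result 0.
  sig6: re-runs because sig4 8->0; sig4 8->0; new result 0.
  sig7: re-runs because sig5 16->0; sig3 4->0; new result 0.
  sig12: re-runs because sig6 64->0; sig7 20->0; new result 0.
  sig14: re-runs because src2 4->0; sig12 64->0; new result 0.
  sig16: re-runs because sig14 -60->0; sig1 4->0; new result 0.

sig16 now evaluates to 0.
Run set: sig1, sig2, sig3, sig4, sig5, sig6, sig7, sig12, sig14, sig16 (10 run).
Changed values: src2, sig1, sig2, sig3, sig4, sig5, sig6, sig7, sig12, sig14, sig16.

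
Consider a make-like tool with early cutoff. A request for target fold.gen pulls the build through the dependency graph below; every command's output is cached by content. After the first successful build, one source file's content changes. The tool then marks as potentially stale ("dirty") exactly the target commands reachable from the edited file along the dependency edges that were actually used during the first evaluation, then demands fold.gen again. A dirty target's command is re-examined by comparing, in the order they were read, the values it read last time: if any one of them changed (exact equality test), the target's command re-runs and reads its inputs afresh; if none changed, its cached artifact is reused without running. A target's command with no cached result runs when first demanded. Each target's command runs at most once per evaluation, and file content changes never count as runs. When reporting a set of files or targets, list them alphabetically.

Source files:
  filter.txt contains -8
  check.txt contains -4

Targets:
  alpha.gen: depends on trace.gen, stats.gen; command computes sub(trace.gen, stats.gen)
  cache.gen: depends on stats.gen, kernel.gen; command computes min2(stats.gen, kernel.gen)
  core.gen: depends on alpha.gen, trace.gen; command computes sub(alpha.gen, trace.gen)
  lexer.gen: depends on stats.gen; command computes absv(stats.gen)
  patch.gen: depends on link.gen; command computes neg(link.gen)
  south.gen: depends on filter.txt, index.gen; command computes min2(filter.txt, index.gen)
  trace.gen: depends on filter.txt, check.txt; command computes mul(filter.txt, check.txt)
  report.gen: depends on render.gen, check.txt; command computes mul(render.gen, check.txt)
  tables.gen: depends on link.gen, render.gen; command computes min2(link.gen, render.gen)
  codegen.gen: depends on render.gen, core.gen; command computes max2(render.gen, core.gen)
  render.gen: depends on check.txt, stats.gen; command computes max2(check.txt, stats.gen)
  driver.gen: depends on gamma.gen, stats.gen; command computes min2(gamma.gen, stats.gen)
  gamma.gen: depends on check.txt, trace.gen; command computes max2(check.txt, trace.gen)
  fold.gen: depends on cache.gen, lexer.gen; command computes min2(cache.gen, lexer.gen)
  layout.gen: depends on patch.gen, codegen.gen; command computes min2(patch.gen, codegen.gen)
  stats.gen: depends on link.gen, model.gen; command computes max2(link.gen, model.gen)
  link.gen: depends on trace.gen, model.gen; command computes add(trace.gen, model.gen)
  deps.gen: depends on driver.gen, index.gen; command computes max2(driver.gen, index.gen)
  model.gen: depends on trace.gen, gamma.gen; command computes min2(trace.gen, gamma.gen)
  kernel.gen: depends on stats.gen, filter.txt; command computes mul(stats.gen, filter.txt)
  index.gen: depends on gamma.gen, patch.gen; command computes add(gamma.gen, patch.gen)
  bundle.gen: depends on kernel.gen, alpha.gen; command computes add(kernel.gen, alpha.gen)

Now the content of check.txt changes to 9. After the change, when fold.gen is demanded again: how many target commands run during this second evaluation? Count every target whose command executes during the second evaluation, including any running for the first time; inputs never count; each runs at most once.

9 target commands run: cache.gen, fold.gen, gamma.gen, kernel.gen, lexer.gen, link.gen, model.gen, stats.gen, trace.gen.

First demand of the output computes:
  trace.gen = mul(-8, -4) = 32
  gamma.gen = max2(-4, 32) = 32
  model.gen = min2(32, 32) = 32
  link.gen = add(32, 32) = 64
  stats.gen = max2(64, 32) = 64
  kernel.gen = mul(64, -8) = -512
  cache.gen = min2(64, -512) = -512
  lexer.gen = absv(64) = 64
  fold.gen = min2(-512, 64) = -512

After the edit, cleaning proceeds:
  trace.gen: a read changed (check.txt -4->9) — executes, giving -72.
  gamma.gen: a read changed (check.txt -4->9; trace.gen 32->-72) — executes, giving 9.
  model.gen: a read changed (trace.gen 32->-72; gamma.gen 32->9) — executes, giving -72.
  link.gen: a read changed (trace.gen 32->-72; model.gen 32->-72) — executes, giving -144.
  stats.gen: a read changed (link.gen 64->-144; model.gen 32->-72) — executes, giving -72.
  kernel.gen: a read changed (stats.gen 64->-72) — executes, giving 576.
  cache.gen: a read changed (stats.gen 64->-72; kernel.gen -512->576) — executes, giving -72.
  lexer.gen: a read changed (stats.gen 64->-72) — executes, giving 72.
  fold.gen: a read changed (cache.gen -512->-72; lexer.gen 64->72) — executes, giving -72.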